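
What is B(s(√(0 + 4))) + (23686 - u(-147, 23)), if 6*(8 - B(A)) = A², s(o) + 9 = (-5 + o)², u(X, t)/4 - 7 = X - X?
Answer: 23666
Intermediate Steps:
u(X, t) = 28 (u(X, t) = 28 + 4*(X - X) = 28 + 4*0 = 28 + 0 = 28)
s(o) = -9 + (-5 + o)²
B(A) = 8 - A²/6
B(s(√(0 + 4))) + (23686 - u(-147, 23)) = (8 - (-9 + (-5 + √(0 + 4))²)²/6) + (23686 - 1*28) = (8 - (-9 + (-5 + √4)²)²/6) + (23686 - 28) = (8 - (-9 + (-5 + 2)²)²/6) + 23658 = (8 - (-9 + (-3)²)²/6) + 23658 = (8 - (-9 + 9)²/6) + 23658 = (8 - ⅙*0²) + 23658 = (8 - ⅙*0) + 23658 = (8 + 0) + 23658 = 8 + 23658 = 23666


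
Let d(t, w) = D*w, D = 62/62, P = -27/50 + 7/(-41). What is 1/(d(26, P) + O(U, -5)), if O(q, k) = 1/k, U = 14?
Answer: -2050/1867 ≈ -1.0980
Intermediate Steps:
P = -1457/2050 (P = -27*1/50 + 7*(-1/41) = -27/50 - 7/41 = -1457/2050 ≈ -0.71073)
D = 1 (D = 62*(1/62) = 1)
d(t, w) = w (d(t, w) = 1*w = w)
1/(d(26, P) + O(U, -5)) = 1/(-1457/2050 + 1/(-5)) = 1/(-1457/2050 - 1/5) = 1/(-1867/2050) = -2050/1867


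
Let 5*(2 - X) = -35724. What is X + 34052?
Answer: 205994/5 ≈ 41199.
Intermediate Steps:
X = 35734/5 (X = 2 - ⅕*(-35724) = 2 + 35724/5 = 35734/5 ≈ 7146.8)
X + 34052 = 35734/5 + 34052 = 205994/5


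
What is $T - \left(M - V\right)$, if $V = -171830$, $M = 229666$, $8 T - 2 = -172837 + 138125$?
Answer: $- \frac{1623339}{4} \approx -4.0584 \cdot 10^{5}$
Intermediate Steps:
$T = - \frac{17355}{4}$ ($T = \frac{1}{4} + \frac{-172837 + 138125}{8} = \frac{1}{4} + \frac{1}{8} \left(-34712\right) = \frac{1}{4} - 4339 = - \frac{17355}{4} \approx -4338.8$)
$T - \left(M - V\right) = - \frac{17355}{4} - 401496 = - \frac{1623339}{4}$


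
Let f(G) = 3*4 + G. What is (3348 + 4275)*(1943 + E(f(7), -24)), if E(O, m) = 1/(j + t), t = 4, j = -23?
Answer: 281410668/19 ≈ 1.4811e+7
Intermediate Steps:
f(G) = 12 + G
E(O, m) = -1/19 (E(O, m) = 1/(-23 + 4) = 1/(-19) = -1/19)
(3348 + 4275)*(1943 + E(f(7), -24)) = (3348 + 4275)*(1943 - 1/19) = 7623*(36916/19) = 281410668/19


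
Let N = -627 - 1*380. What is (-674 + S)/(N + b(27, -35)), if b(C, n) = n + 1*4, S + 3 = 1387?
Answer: -355/519 ≈ -0.68401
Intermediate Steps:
S = 1384 (S = -3 + 1387 = 1384)
b(C, n) = 4 + n (b(C, n) = n + 4 = 4 + n)
N = -1007 (N = -627 - 380 = -1007)
(-674 + S)/(N + b(27, -35)) = (-674 + 1384)/(-1007 + (4 - 35)) = 710/(-1007 - 31) = 710/(-1038) = -1/1038*710 = -355/519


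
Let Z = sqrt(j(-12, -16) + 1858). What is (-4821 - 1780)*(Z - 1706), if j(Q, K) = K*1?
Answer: 11261306 - 6601*sqrt(1842) ≈ 1.0978e+7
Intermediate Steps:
j(Q, K) = K
Z = sqrt(1842) (Z = sqrt(-16 + 1858) = sqrt(1842) ≈ 42.919)
(-4821 - 1780)*(Z - 1706) = (-4821 - 1780)*(sqrt(1842) - 1706) = -6601*(-1706 + sqrt(1842)) = 11261306 - 6601*sqrt(1842)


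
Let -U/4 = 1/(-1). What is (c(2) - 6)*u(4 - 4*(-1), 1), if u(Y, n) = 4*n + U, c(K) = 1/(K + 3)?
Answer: -232/5 ≈ -46.400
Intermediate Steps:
U = 4 (U = -4/(-1) = -4*(-1) = 4)
c(K) = 1/(3 + K)
u(Y, n) = 4 + 4*n (u(Y, n) = 4*n + 4 = 4 + 4*n)
(c(2) - 6)*u(4 - 4*(-1), 1) = (1/(3 + 2) - 6)*(4 + 4*1) = (1/5 - 6)*(4 + 4) = (1/5 - 6)*8 = -29/5*8 = -232/5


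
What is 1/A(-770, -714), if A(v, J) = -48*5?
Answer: -1/240 ≈ -0.0041667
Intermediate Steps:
A(v, J) = -240
1/A(-770, -714) = 1/(-240) = -1/240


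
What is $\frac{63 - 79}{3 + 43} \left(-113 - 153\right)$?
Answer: $\frac{2128}{23} \approx 92.522$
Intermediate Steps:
$\frac{63 - 79}{3 + 43} \left(-113 - 153\right) = - \frac{16}{46} \left(-266\right) = \left(-16\right) \frac{1}{46} \left(-266\right) = \left(- \frac{8}{23}\right) \left(-266\right) = \frac{2128}{23}$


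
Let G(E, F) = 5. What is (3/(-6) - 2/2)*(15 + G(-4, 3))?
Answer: -30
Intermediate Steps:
(3/(-6) - 2/2)*(15 + G(-4, 3)) = (3/(-6) - 2/2)*(15 + 5) = (3*(-⅙) - 2*½)*20 = (-½ - 1)*20 = -3/2*20 = -30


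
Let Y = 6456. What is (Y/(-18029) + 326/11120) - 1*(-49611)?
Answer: 4973035201007/100241240 ≈ 49611.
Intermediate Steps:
(Y/(-18029) + 326/11120) - 1*(-49611) = (6456/(-18029) + 326/11120) - 1*(-49611) = (6456*(-1/18029) + 326*(1/11120)) + 49611 = (-6456/18029 + 163/5560) + 49611 = -32956633/100241240 + 49611 = 4973035201007/100241240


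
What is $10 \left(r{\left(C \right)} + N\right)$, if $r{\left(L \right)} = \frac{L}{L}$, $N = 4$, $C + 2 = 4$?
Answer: $50$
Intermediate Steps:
$C = 2$ ($C = -2 + 4 = 2$)
$r{\left(L \right)} = 1$
$10 \left(r{\left(C \right)} + N\right) = 10 \left(1 + 4\right) = 10 \cdot 5 = 50$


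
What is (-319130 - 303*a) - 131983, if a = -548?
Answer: -285069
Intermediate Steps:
(-319130 - 303*a) - 131983 = (-319130 - 303*(-548)) - 131983 = (-319130 + 166044) - 131983 = -153086 - 131983 = -285069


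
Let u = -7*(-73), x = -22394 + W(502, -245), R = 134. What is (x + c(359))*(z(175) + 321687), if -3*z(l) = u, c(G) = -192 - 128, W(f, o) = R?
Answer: -21779539000/3 ≈ -7.2598e+9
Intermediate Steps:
W(f, o) = 134
c(G) = -320
x = -22260 (x = -22394 + 134 = -22260)
u = 511
z(l) = -511/3 (z(l) = -1/3*511 = -511/3)
(x + c(359))*(z(175) + 321687) = (-22260 - 320)*(-511/3 + 321687) = -22580*964550/3 = -21779539000/3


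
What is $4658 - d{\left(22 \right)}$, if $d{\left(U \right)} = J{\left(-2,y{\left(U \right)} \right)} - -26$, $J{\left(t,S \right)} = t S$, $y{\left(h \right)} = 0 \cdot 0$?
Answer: $4632$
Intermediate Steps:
$y{\left(h \right)} = 0$
$J{\left(t,S \right)} = S t$
$d{\left(U \right)} = 26$ ($d{\left(U \right)} = 0 \left(-2\right) - -26 = 0 + 26 = 26$)
$4658 - d{\left(22 \right)} = 4658 - 26 = 4632$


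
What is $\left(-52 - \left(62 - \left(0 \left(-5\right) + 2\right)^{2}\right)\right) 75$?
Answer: $-8250$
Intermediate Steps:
$\left(-52 - \left(62 - \left(0 \left(-5\right) + 2\right)^{2}\right)\right) 75 = \left(-52 - \left(62 - \left(0 + 2\right)^{2}\right)\right) 75 = \left(-52 - \left(62 - 2^{2}\right)\right) 75 = \left(-52 + \left(-62 + 4\right)\right) 75 = \left(-52 - 58\right) 75 = \left(-110\right) 75 = -8250$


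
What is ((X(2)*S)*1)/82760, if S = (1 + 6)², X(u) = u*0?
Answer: 0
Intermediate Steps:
X(u) = 0
S = 49 (S = 7² = 49)
((X(2)*S)*1)/82760 = ((0*49)*1)/82760 = (0*1)*(1/82760) = 0*(1/82760) = 0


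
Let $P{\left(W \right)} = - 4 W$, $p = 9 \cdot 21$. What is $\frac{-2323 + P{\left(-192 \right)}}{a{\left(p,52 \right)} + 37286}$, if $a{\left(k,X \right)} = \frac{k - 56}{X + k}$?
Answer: $- \frac{374755}{8986059} \approx -0.041704$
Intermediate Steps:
$p = 189$
$a{\left(k,X \right)} = \frac{-56 + k}{X + k}$
$\frac{-2323 + P{\left(-192 \right)}}{a{\left(p,52 \right)} + 37286} = \frac{-2323 - -768}{\frac{-56 + 189}{52 + 189} + 37286} = \frac{-2323 + 768}{\frac{1}{241} \cdot 133 + 37286} = - \frac{1555}{\frac{1}{241} \cdot 133 + 37286} = - \frac{1555}{\frac{133}{241} + 37286} = - \frac{1555}{\frac{8986059}{241}} = \left(-1555\right) \frac{241}{8986059} = - \frac{374755}{8986059}$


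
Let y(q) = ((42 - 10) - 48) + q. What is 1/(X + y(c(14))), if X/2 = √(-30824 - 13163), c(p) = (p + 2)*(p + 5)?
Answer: 72/64723 - I*√43987/129446 ≈ 0.0011124 - 0.0016202*I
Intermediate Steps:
c(p) = (2 + p)*(5 + p)
y(q) = -16 + q (y(q) = (32 - 48) + q = -16 + q)
X = 2*I*√43987 (X = 2*√(-30824 - 13163) = 2*√(-43987) = 2*(I*√43987) = 2*I*√43987 ≈ 419.46*I)
1/(X + y(c(14))) = 1/(2*I*√43987 + (-16 + (10 + 14² + 7*14))) = 1/(2*I*√43987 + (-16 + (10 + 196 + 98))) = 1/(2*I*√43987 + (-16 + 304)) = 1/(2*I*√43987 + 288) = 1/(288 + 2*I*√43987)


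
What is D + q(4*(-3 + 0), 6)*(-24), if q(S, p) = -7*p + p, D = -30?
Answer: 834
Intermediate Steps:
q(S, p) = -6*p
D + q(4*(-3 + 0), 6)*(-24) = -30 - 6*6*(-24) = -30 - 36*(-24) = -30 + 864 = 834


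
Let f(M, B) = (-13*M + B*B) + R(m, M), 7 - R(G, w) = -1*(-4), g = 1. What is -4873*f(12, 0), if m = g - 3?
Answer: 745569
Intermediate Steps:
m = -2 (m = 1 - 3 = -2)
R(G, w) = 3 (R(G, w) = 7 - (-1)*(-4) = 7 - 1*4 = 7 - 4 = 3)
f(M, B) = 3 + B² - 13*M (f(M, B) = (-13*M + B*B) + 3 = (-13*M + B²) + 3 = (B² - 13*M) + 3 = 3 + B² - 13*M)
-4873*f(12, 0) = -4873*(3 + 0² - 13*12) = -4873*(3 + 0 - 156) = -4873*(-153) = 745569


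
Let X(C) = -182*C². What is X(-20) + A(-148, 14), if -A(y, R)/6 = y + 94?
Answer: -72476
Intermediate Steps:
A(y, R) = -564 - 6*y (A(y, R) = -6*(y + 94) = -6*(94 + y) = -564 - 6*y)
X(-20) + A(-148, 14) = -182*(-20)² + (-564 - 6*(-148)) = -182*400 + (-564 + 888) = -72800 + 324 = -72476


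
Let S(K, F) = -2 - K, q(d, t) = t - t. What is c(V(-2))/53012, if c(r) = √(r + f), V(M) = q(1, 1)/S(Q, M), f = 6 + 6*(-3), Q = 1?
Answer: I*√3/26506 ≈ 6.5346e-5*I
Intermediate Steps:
q(d, t) = 0
f = -12 (f = 6 - 18 = -12)
V(M) = 0 (V(M) = 0/(-2 - 1*1) = 0/(-2 - 1) = 0/(-3) = 0*(-⅓) = 0)
c(r) = √(-12 + r) (c(r) = √(r - 12) = √(-12 + r))
c(V(-2))/53012 = √(-12 + 0)/53012 = √(-12)*(1/53012) = (2*I*√3)*(1/53012) = I*√3/26506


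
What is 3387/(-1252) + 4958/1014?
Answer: 1386499/634764 ≈ 2.1843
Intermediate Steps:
3387/(-1252) + 4958/1014 = 3387*(-1/1252) + 4958*(1/1014) = -3387/1252 + 2479/507 = 1386499/634764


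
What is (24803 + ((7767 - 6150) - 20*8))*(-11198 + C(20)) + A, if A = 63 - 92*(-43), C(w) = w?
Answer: -293530261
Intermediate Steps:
A = 4019 (A = 63 + 3956 = 4019)
(24803 + ((7767 - 6150) - 20*8))*(-11198 + C(20)) + A = (24803 + ((7767 - 6150) - 20*8))*(-11198 + 20) + 4019 = (24803 + (1617 - 160))*(-11178) + 4019 = (24803 + 1457)*(-11178) + 4019 = 26260*(-11178) + 4019 = -293534280 + 4019 = -293530261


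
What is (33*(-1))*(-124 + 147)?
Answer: -759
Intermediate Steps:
(33*(-1))*(-124 + 147) = -33*23 = -759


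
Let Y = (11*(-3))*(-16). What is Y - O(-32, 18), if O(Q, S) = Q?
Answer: 560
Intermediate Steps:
Y = 528 (Y = -33*(-16) = 528)
Y - O(-32, 18) = 528 - 1*(-32) = 528 + 32 = 560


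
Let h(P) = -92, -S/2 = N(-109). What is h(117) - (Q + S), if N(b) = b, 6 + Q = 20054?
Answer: -20358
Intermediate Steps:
Q = 20048 (Q = -6 + 20054 = 20048)
S = 218 (S = -2*(-109) = 218)
h(117) - (Q + S) = -92 - (20048 + 218) = -92 - 1*20266 = -92 - 20266 = -20358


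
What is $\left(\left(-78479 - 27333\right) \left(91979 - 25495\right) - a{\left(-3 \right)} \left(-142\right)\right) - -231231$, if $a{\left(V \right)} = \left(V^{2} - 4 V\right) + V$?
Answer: $-7034571221$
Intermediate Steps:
$a{\left(V \right)} = V^{2} - 3 V$
$\left(\left(-78479 - 27333\right) \left(91979 - 25495\right) - a{\left(-3 \right)} \left(-142\right)\right) - -231231 = \left(\left(-78479 - 27333\right) \left(91979 - 25495\right) - - 3 \left(-3 - 3\right) \left(-142\right)\right) - -231231 = \left(\left(-105812\right) 66484 - \left(-3\right) \left(-6\right) \left(-142\right)\right) + 231231 = \left(-7034805008 - 18 \left(-142\right)\right) + 231231 = \left(-7034805008 - -2556\right) + 231231 = \left(-7034805008 + 2556\right) + 231231 = -7034802452 + 231231 = -7034571221$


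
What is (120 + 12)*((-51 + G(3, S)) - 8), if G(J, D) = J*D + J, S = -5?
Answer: -9372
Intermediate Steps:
G(J, D) = J + D*J (G(J, D) = D*J + J = J + D*J)
(120 + 12)*((-51 + G(3, S)) - 8) = (120 + 12)*((-51 + 3*(1 - 5)) - 8) = 132*((-51 + 3*(-4)) - 8) = 132*((-51 - 12) - 8) = 132*(-63 - 8) = 132*(-71) = -9372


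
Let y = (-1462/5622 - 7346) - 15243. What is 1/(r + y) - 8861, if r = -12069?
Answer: -863277336520/97424369 ≈ -8861.0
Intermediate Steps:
y = -63498410/2811 (y = (-1462*1/5622 - 7346) - 15243 = (-731/2811 - 7346) - 15243 = -20650337/2811 - 15243 = -63498410/2811 ≈ -22589.)
1/(r + y) - 8861 = 1/(-12069 - 63498410/2811) - 8861 = 1/(-97424369/2811) - 8861 = -2811/97424369 - 8861 = -863277336520/97424369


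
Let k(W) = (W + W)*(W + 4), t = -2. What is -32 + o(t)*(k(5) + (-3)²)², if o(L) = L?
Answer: -19634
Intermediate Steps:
k(W) = 2*W*(4 + W) (k(W) = (2*W)*(4 + W) = 2*W*(4 + W))
-32 + o(t)*(k(5) + (-3)²)² = -32 - 2*(2*5*(4 + 5) + (-3)²)² = -32 - 2*(2*5*9 + 9)² = -32 - 2*(90 + 9)² = -32 - 2*99² = -32 - 2*9801 = -32 - 19602 = -19634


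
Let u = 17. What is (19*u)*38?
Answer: 12274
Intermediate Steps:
(19*u)*38 = (19*17)*38 = 323*38 = 12274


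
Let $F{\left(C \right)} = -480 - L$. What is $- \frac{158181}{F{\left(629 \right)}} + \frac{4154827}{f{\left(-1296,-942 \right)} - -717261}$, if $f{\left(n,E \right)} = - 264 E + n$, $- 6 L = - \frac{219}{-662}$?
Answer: $\frac{204669036032201}{612985854891} \approx 333.89$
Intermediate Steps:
$L = - \frac{73}{1324}$ ($L = - \frac{\left(-219\right) \frac{1}{-662}}{6} = - \frac{\left(-219\right) \left(- \frac{1}{662}\right)}{6} = \left(- \frac{1}{6}\right) \frac{219}{662} = - \frac{73}{1324} \approx -0.055136$)
$f{\left(n,E \right)} = n - 264 E$
$F{\left(C \right)} = - \frac{635447}{1324}$ ($F{\left(C \right)} = -480 - - \frac{73}{1324} = -480 + \frac{73}{1324} = - \frac{635447}{1324}$)
$- \frac{158181}{F{\left(629 \right)}} + \frac{4154827}{f{\left(-1296,-942 \right)} - -717261} = - \frac{158181}{- \frac{635447}{1324}} + \frac{4154827}{\left(-1296 - -248688\right) - -717261} = \left(-158181\right) \left(- \frac{1324}{635447}\right) + \frac{4154827}{\left(-1296 + 248688\right) + 717261} = \frac{209431644}{635447} + \frac{4154827}{247392 + 717261} = \frac{209431644}{635447} + \frac{4154827}{964653} = \frac{204669036032201}{612985854891}$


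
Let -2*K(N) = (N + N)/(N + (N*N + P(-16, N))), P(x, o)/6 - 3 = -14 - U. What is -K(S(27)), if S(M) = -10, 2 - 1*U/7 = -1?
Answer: 5/51 ≈ 0.098039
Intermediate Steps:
U = 21 (U = 14 - 7*(-1) = 14 + 7 = 21)
P(x, o) = -192 (P(x, o) = 18 + 6*(-14 - 1*21) = 18 + 6*(-14 - 21) = 18 + 6*(-35) = 18 - 210 = -192)
K(N) = -N/(-192 + N + N²) (K(N) = -(N + N)/(2*(N + (N*N - 192))) = -2*N/(2*(N + (N² - 192))) = -2*N/(2*(N + (-192 + N²))) = -2*N/(2*(-192 + N + N²)) = -N/(-192 + N + N²))
-K(S(27)) = -(-1)*(-10)/(-192 - 10 + (-10)²) = -(-1)*(-10)/(-192 - 10 + 100) = -(-1)*(-10)/(-102) = -(-1)*(-10)*(-1)/102 = -1*(-5/51) = 5/51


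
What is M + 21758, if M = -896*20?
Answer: 3838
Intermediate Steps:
M = -17920
M + 21758 = -17920 + 21758 = 3838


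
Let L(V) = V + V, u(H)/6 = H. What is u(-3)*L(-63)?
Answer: 2268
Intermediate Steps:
u(H) = 6*H
L(V) = 2*V
u(-3)*L(-63) = (6*(-3))*(2*(-63)) = -18*(-126) = 2268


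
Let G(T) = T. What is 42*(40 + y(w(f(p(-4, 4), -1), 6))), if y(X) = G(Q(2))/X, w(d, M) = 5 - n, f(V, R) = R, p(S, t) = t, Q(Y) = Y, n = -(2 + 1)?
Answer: 3381/2 ≈ 1690.5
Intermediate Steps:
n = -3 (n = -1*3 = -3)
w(d, M) = 8 (w(d, M) = 5 - 1*(-3) = 5 + 3 = 8)
y(X) = 2/X
42*(40 + y(w(f(p(-4, 4), -1), 6))) = 42*(40 + 2/8) = 42*(40 + 2*(⅛)) = 42*(40 + ¼) = 42*(161/4) = 3381/2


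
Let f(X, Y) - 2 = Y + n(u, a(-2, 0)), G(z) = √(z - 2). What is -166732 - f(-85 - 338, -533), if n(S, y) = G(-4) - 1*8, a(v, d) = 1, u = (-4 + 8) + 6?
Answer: -166193 - I*√6 ≈ -1.6619e+5 - 2.4495*I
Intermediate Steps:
G(z) = √(-2 + z)
u = 10 (u = 4 + 6 = 10)
n(S, y) = -8 + I*√6 (n(S, y) = √(-2 - 4) - 1*8 = √(-6) - 8 = I*√6 - 8 = -8 + I*√6)
f(X, Y) = -6 + Y + I*√6 (f(X, Y) = 2 + (Y + (-8 + I*√6)) = 2 + (-8 + Y + I*√6) = -6 + Y + I*√6)
-166732 - f(-85 - 338, -533) = -166732 - (-6 - 533 + I*√6) = -166732 - (-539 + I*√6) = -166732 + (539 - I*√6) = -166193 - I*√6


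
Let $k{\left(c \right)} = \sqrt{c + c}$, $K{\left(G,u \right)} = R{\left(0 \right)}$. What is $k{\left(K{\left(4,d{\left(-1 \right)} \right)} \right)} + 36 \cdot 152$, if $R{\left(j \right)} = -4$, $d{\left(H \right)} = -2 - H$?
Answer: $5472 + 2 i \sqrt{2} \approx 5472.0 + 2.8284 i$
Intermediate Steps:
$K{\left(G,u \right)} = -4$
$k{\left(c \right)} = \sqrt{2} \sqrt{c}$ ($k{\left(c \right)} = \sqrt{2 c} = \sqrt{2} \sqrt{c}$)
$k{\left(K{\left(4,d{\left(-1 \right)} \right)} \right)} + 36 \cdot 152 = \sqrt{2} \sqrt{-4} + 36 \cdot 152 = \sqrt{2} \cdot 2 i + 5472 = 2 i \sqrt{2} + 5472 = 5472 + 2 i \sqrt{2}$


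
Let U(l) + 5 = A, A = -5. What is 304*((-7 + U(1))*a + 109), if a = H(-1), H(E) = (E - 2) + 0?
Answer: 48640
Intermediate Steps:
H(E) = -2 + E (H(E) = (-2 + E) + 0 = -2 + E)
a = -3 (a = -2 - 1 = -3)
U(l) = -10 (U(l) = -5 - 5 = -10)
304*((-7 + U(1))*a + 109) = 304*((-7 - 10)*(-3) + 109) = 304*(-17*(-3) + 109) = 304*(51 + 109) = 304*160 = 48640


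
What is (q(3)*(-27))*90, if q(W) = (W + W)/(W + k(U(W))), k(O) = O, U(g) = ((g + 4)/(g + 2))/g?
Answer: -54675/13 ≈ -4205.8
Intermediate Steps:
U(g) = (4 + g)/(g*(2 + g)) (U(g) = ((4 + g)/(2 + g))/g = (4 + g)/(g*(2 + g)))
q(W) = 2*W/(W + (4 + W)/(W*(2 + W))) (q(W) = (W + W)/(W + (4 + W)/(W*(2 + W))) = (2*W)/(W + (4 + W)/(W*(2 + W))) = 2*W/(W + (4 + W)/(W*(2 + W))))
(q(3)*(-27))*90 = ((2*3²*(2 + 3)/(4 + 3 + 3²*(2 + 3)))*(-27))*90 = ((2*9*5/(4 + 3 + 9*5))*(-27))*90 = ((2*9*5/(4 + 3 + 45))*(-27))*90 = ((2*9*5/52)*(-27))*90 = ((2*9*(1/52)*5)*(-27))*90 = ((45/26)*(-27))*90 = -1215/26*90 = -54675/13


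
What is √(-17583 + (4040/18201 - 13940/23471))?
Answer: I*√65487704772597033747/61027953 ≈ 132.6*I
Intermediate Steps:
√(-17583 + (4040/18201 - 13940/23471)) = √(-17583 - 158899100/427195671) = √(-7511540382293/427195671) = I*√65487704772597033747/61027953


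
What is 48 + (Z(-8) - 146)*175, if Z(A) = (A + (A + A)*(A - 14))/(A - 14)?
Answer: -310622/11 ≈ -28238.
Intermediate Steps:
Z(A) = (A + 2*A*(-14 + A))/(-14 + A) (Z(A) = (A + (2*A)*(-14 + A))/(-14 + A) = (A + 2*A*(-14 + A))/(-14 + A))
48 + (Z(-8) - 146)*175 = 48 + (-8*(-27 + 2*(-8))/(-14 - 8) - 146)*175 = 48 + (-8*(-27 - 16)/(-22) - 146)*175 = 48 + (-8*(-1/22)*(-43) - 146)*175 = 48 + (-172/11 - 146)*175 = 48 - 1778/11*175 = 48 - 311150/11 = -310622/11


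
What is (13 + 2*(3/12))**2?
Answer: 729/4 ≈ 182.25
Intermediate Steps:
(13 + 2*(3/12))**2 = (13 + 2*(3*(1/12)))**2 = (13 + 2*(1/4))**2 = (13 + 1/2)**2 = (27/2)**2 = 729/4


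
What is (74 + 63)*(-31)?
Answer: -4247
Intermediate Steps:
(74 + 63)*(-31) = 137*(-31) = -4247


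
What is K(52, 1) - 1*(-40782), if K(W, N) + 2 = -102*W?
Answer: 35476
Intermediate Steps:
K(W, N) = -2 - 102*W
K(52, 1) - 1*(-40782) = (-2 - 102*52) - 1*(-40782) = (-2 - 5304) + 40782 = -5306 + 40782 = 35476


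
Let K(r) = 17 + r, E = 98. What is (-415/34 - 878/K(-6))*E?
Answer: -1686433/187 ≈ -9018.4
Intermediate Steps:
(-415/34 - 878/K(-6))*E = (-415/34 - 878/(17 - 6))*98 = (-415*1/34 - 878/11)*98 = (-415/34 - 878*1/11)*98 = (-415/34 - 878/11)*98 = -34417/374*98 = -1686433/187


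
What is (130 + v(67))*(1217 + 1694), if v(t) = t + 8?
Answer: 596755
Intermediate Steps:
v(t) = 8 + t
(130 + v(67))*(1217 + 1694) = (130 + (8 + 67))*(1217 + 1694) = (130 + 75)*2911 = 205*2911 = 596755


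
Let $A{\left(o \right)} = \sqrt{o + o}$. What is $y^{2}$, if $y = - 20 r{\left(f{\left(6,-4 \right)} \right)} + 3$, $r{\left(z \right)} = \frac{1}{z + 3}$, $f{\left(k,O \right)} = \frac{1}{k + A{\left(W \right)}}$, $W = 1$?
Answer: $\frac{1279961}{117649} + \frac{45240 \sqrt{2}}{117649} \approx 11.423$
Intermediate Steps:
$A{\left(o \right)} = \sqrt{2} \sqrt{o}$ ($A{\left(o \right)} = \sqrt{2 o} = \sqrt{2} \sqrt{o}$)
$f{\left(k,O \right)} = \frac{1}{k + \sqrt{2}}$ ($f{\left(k,O \right)} = \frac{1}{k + \sqrt{2} \sqrt{1}} = \frac{1}{k + \sqrt{2} \cdot 1} = \frac{1}{k + \sqrt{2}}$)
$r{\left(z \right)} = \frac{1}{3 + z}$
$y = 3 - \frac{20}{3 + \frac{1}{6 + \sqrt{2}}}$ ($y = - \frac{20}{3 + \frac{1}{6 + \sqrt{2}}} + 3 = 3 - \frac{20}{3 + \frac{1}{6 + \sqrt{2}}} \approx -3.3798$)
$y^{2} = \left(- \frac{1131}{343} - \frac{20 \sqrt{2}}{343}\right)^{2}$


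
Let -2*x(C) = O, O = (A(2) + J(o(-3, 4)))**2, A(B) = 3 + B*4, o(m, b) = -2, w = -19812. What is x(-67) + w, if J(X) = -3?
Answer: -19844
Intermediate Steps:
A(B) = 3 + 4*B
O = 64 (O = ((3 + 4*2) - 3)**2 = ((3 + 8) - 3)**2 = (11 - 3)**2 = 8**2 = 64)
x(C) = -32 (x(C) = -1/2*64 = -32)
x(-67) + w = -32 - 19812 = -19844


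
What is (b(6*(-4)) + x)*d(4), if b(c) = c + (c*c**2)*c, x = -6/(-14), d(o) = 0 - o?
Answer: -9289068/7 ≈ -1.3270e+6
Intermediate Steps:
d(o) = -o
x = 3/7 (x = -6*(-1/14) = 3/7 ≈ 0.42857)
b(c) = c + c**4 (b(c) = c + c**3*c = c + c**4)
(b(6*(-4)) + x)*d(4) = ((6*(-4) + (6*(-4))**4) + 3/7)*(-1*4) = ((-24 + (-24)**4) + 3/7)*(-4) = ((-24 + 331776) + 3/7)*(-4) = (331752 + 3/7)*(-4) = (2322267/7)*(-4) = -9289068/7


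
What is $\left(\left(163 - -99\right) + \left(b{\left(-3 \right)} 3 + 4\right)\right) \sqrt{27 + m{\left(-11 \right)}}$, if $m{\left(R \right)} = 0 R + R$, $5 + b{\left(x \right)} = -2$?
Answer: $980$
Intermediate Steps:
$b{\left(x \right)} = -7$ ($b{\left(x \right)} = -5 - 2 = -7$)
$m{\left(R \right)} = R$ ($m{\left(R \right)} = 0 + R = R$)
$\left(\left(163 - -99\right) + \left(b{\left(-3 \right)} 3 + 4\right)\right) \sqrt{27 + m{\left(-11 \right)}} = \left(\left(163 - -99\right) + \left(\left(-7\right) 3 + 4\right)\right) \sqrt{27 - 11} = \left(\left(163 + 99\right) + \left(-21 + 4\right)\right) \sqrt{16} = \left(262 - 17\right) 4 = 245 \cdot 4 = 980$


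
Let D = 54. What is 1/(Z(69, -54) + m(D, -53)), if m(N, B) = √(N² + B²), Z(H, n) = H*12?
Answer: 828/679859 - 5*√229/679859 ≈ 0.0011066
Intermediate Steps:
Z(H, n) = 12*H
m(N, B) = √(B² + N²)
1/(Z(69, -54) + m(D, -53)) = 1/(12*69 + √((-53)² + 54²)) = 1/(828 + √(2809 + 2916)) = 1/(828 + √5725) = 1/(828 + 5*√229)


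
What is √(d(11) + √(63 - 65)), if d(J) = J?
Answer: √(11 + I*√2) ≈ 3.3234 + 0.21276*I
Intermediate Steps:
√(d(11) + √(63 - 65)) = √(11 + √(63 - 65)) = √(11 + √(-2)) = √(11 + I*√2)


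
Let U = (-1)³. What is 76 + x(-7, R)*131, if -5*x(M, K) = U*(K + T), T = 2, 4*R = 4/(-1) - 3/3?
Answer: 1913/20 ≈ 95.650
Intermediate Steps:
R = -5/4 (R = (4/(-1) - 3/3)/4 = (4*(-1) - 3*⅓)/4 = (-4 - 1)/4 = (¼)*(-5) = -5/4 ≈ -1.2500)
U = -1
x(M, K) = ⅖ + K/5 (x(M, K) = -(-1)*(K + 2)/5 = -(-1)*(2 + K)/5 = -(-2 - K)/5 = ⅖ + K/5)
76 + x(-7, R)*131 = 76 + (⅖ + (⅕)*(-5/4))*131 = 76 + (⅖ - ¼)*131 = 76 + (3/20)*131 = 76 + 393/20 = 1913/20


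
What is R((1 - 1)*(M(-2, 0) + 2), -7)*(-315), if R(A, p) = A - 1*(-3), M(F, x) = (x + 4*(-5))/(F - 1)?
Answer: -945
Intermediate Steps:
M(F, x) = (-20 + x)/(-1 + F) (M(F, x) = (x - 20)/(-1 + F) = (-20 + x)/(-1 + F))
R(A, p) = 3 + A (R(A, p) = A + 3 = 3 + A)
R((1 - 1)*(M(-2, 0) + 2), -7)*(-315) = (3 + (1 - 1)*((-20 + 0)/(-1 - 2) + 2))*(-315) = (3 + 0*(-20/(-3) + 2))*(-315) = (3 + 0*(-1/3*(-20) + 2))*(-315) = (3 + 0*(20/3 + 2))*(-315) = (3 + 0*(26/3))*(-315) = (3 + 0)*(-315) = 3*(-315) = -945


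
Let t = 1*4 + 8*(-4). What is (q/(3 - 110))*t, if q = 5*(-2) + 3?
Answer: -196/107 ≈ -1.8318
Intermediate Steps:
q = -7 (q = -10 + 3 = -7)
t = -28 (t = 4 - 32 = -28)
(q/(3 - 110))*t = -7/(3 - 110)*(-28) = -7/(-107)*(-28) = -7*(-1/107)*(-28) = (7/107)*(-28) = -196/107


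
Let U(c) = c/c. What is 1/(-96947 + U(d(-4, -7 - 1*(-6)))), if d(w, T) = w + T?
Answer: -1/96946 ≈ -1.0315e-5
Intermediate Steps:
d(w, T) = T + w
U(c) = 1
1/(-96947 + U(d(-4, -7 - 1*(-6)))) = 1/(-96947 + 1) = 1/(-96946) = -1/96946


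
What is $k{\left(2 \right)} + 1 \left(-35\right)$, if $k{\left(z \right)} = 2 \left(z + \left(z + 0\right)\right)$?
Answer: $-27$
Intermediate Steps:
$k{\left(z \right)} = 4 z$ ($k{\left(z \right)} = 2 \left(z + z\right) = 2 \cdot 2 z = 4 z$)
$k{\left(2 \right)} + 1 \left(-35\right) = 4 \cdot 2 + 1 \left(-35\right) = 8 - 35 = -27$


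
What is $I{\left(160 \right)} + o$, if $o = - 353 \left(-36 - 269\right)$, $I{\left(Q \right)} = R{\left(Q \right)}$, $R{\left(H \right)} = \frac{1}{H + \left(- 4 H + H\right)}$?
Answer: $\frac{34452799}{320} \approx 1.0767 \cdot 10^{5}$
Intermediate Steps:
$R{\left(H \right)} = - \frac{1}{2 H}$ ($R{\left(H \right)} = \frac{1}{H - 3 H} = \frac{1}{\left(-2\right) H} = - \frac{1}{2 H}$)
$I{\left(Q \right)} = - \frac{1}{2 Q}$
$o = 107665$ ($o = \left(-353\right) \left(-305\right) = 107665$)
$I{\left(160 \right)} + o = - \frac{1}{2 \cdot 160} + 107665 = \left(- \frac{1}{2}\right) \frac{1}{160} + 107665 = - \frac{1}{320} + 107665 = \frac{34452799}{320}$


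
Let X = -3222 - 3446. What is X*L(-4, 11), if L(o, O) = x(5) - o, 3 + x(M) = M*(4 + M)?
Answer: -306728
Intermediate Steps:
x(M) = -3 + M*(4 + M)
X = -6668
L(o, O) = 42 - o (L(o, O) = (-3 + 5**2 + 4*5) - o = (-3 + 25 + 20) - o = 42 - o)
X*L(-4, 11) = -6668*(42 - 1*(-4)) = -6668*(42 + 4) = -6668*46 = -306728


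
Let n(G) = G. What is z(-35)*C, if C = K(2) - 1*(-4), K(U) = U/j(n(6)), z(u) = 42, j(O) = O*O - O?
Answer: 854/5 ≈ 170.80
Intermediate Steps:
j(O) = O² - O
K(U) = U/30 (K(U) = U/((6*(-1 + 6))) = U/((6*5)) = U/30)
C = 61/15 (C = (1/30)*2 - 1*(-4) = 1/15 + 4 = 61/15 ≈ 4.0667)
z(-35)*C = 42*(61/15) = 854/5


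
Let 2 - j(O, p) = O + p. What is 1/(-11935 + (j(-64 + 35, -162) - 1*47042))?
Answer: -1/58784 ≈ -1.7011e-5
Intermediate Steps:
j(O, p) = 2 - O - p (j(O, p) = 2 - (O + p) = 2 + (-O - p) = 2 - O - p)
1/(-11935 + (j(-64 + 35, -162) - 1*47042)) = 1/(-11935 + ((2 - (-64 + 35) - 1*(-162)) - 1*47042)) = 1/(-11935 + ((2 - 1*(-29) + 162) - 47042)) = 1/(-11935 + ((2 + 29 + 162) - 47042)) = 1/(-11935 + (193 - 47042)) = 1/(-11935 - 46849) = 1/(-58784) = -1/58784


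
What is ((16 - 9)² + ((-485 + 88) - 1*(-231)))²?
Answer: 13689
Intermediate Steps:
((16 - 9)² + ((-485 + 88) - 1*(-231)))² = (7² + (-397 + 231))² = (49 - 166)² = (-117)² = 13689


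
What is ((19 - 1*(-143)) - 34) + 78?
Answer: 206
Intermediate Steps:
((19 - 1*(-143)) - 34) + 78 = ((19 + 143) - 34) + 78 = (162 - 34) + 78 = 128 + 78 = 206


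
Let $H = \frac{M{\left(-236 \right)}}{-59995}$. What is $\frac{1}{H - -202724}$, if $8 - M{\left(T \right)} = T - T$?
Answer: $\frac{59995}{12162426372} \approx 4.9328 \cdot 10^{-6}$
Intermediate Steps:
$M{\left(T \right)} = 8$ ($M{\left(T \right)} = 8 - \left(T - T\right) = 8 - 0 = 8 + 0 = 8$)
$H = - \frac{8}{59995}$ ($H = \frac{8}{-59995} = 8 \left(- \frac{1}{59995}\right) = - \frac{8}{59995} \approx -0.00013334$)
$\frac{1}{H - -202724} = \frac{1}{- \frac{8}{59995} - -202724} = \frac{1}{- \frac{8}{59995} + \left(-202484 + 405208\right)} = \frac{1}{- \frac{8}{59995} + 202724} = \frac{1}{\frac{12162426372}{59995}} = \frac{59995}{12162426372}$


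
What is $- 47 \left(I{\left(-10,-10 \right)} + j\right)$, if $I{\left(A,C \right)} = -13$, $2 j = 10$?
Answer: $376$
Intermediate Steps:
$j = 5$ ($j = \frac{1}{2} \cdot 10 = 5$)
$- 47 \left(I{\left(-10,-10 \right)} + j\right) = - 47 \left(-13 + 5\right) = \left(-47\right) \left(-8\right) = 376$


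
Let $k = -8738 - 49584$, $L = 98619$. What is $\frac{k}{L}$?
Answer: $- \frac{58322}{98619} \approx -0.59139$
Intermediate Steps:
$k = -58322$
$\frac{k}{L} = - \frac{58322}{98619}$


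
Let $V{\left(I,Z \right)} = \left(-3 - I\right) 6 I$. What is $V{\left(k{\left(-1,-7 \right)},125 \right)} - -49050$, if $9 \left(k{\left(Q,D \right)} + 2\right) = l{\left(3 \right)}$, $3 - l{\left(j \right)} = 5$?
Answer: $\frac{1324630}{27} \approx 49060.0$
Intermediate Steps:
$l{\left(j \right)} = -2$ ($l{\left(j \right)} = 3 - 5 = -2$)
$k{\left(Q,D \right)} = - \frac{20}{9}$ ($k{\left(Q,D \right)} = -2 + \frac{1}{9} \left(-2\right) = -2 - \frac{2}{9} = - \frac{20}{9}$)
$V{\left(I,Z \right)} = I \left(-18 - 6 I\right)$ ($V{\left(I,Z \right)} = \left(-18 - 6 I\right) I = I \left(-18 - 6 I\right)$)
$V{\left(k{\left(-1,-7 \right)},125 \right)} - -49050 = \left(-6\right) \left(- \frac{20}{9}\right) \left(3 - \frac{20}{9}\right) - -49050 = \left(-6\right) \left(- \frac{20}{9}\right) \frac{7}{9} + 49050 = \frac{280}{27} + 49050 = \frac{1324630}{27}$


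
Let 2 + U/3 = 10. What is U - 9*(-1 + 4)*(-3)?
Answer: 105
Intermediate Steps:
U = 24 (U = -6 + 3*10 = -6 + 30 = 24)
U - 9*(-1 + 4)*(-3) = 24 - 9*(-1 + 4)*(-3) = 24 - 27*(-3) = 24 - 9*(-9) = 24 + 81 = 105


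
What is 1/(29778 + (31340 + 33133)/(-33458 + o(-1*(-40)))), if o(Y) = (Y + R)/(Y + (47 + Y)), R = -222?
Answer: 4249348/126528896673 ≈ 3.3584e-5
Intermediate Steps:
o(Y) = (-222 + Y)/(47 + 2*Y) (o(Y) = (Y - 222)/(Y + (47 + Y)) = (-222 + Y)/(47 + 2*Y))
1/(29778 + (31340 + 33133)/(-33458 + o(-1*(-40)))) = 1/(29778 + (31340 + 33133)/(-33458 + (-222 - 1*(-40))/(47 + 2*(-1*(-40))))) = 1/(29778 + 64473/(-33458 + (-222 + 40)/(47 + 2*40))) = 1/(29778 + 64473/(-33458 - 182/(47 + 80))) = 1/(29778 + 64473/(-33458 - 182/127)) = 1/(29778 + 64473/(-4249348/127)) = 1/(29778 + 64473*(-127/4249348)) = 1/(29778 - 8188071/4249348) = 1/(126528896673/4249348) = 4249348/126528896673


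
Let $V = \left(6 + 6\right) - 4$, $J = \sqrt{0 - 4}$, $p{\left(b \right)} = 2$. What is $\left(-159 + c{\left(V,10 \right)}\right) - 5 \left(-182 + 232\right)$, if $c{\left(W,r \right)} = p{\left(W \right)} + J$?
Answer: $-407 + 2 i \approx -407.0 + 2.0 i$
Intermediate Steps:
$J = 2 i$ ($J = \sqrt{-4} = 2 i \approx 2.0 i$)
$V = 8$ ($V = 12 - 4 = 8$)
$c{\left(W,r \right)} = 2 + 2 i$
$\left(-159 + c{\left(V,10 \right)}\right) - 5 \left(-182 + 232\right) = \left(-159 + \left(2 + 2 i\right)\right) - 5 \left(-182 + 232\right) = \left(-157 + 2 i\right) - 250 = -407 + 2 i$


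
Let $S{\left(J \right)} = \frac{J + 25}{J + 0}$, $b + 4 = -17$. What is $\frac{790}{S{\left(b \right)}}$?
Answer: $- \frac{8295}{2} \approx -4147.5$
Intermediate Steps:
$b = -21$ ($b = -4 - 17 = -21$)
$S{\left(J \right)} = \frac{25 + J}{J}$
$\frac{790}{S{\left(b \right)}} = \frac{790}{\frac{1}{-21} \left(25 - 21\right)} = \frac{790}{\left(- \frac{1}{21}\right) 4} = \frac{790}{- \frac{4}{21}} = 790 \left(- \frac{21}{4}\right) = - \frac{8295}{2}$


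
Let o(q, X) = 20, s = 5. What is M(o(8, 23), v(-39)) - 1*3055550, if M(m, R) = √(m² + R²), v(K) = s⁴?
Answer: -3055550 + 5*√15641 ≈ -3.0549e+6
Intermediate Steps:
v(K) = 625 (v(K) = 5⁴ = 625)
M(m, R) = √(R² + m²)
M(o(8, 23), v(-39)) - 1*3055550 = √(625² + 20²) - 1*3055550 = √(390625 + 400) - 3055550 = √391025 - 3055550 = 5*√15641 - 3055550 = -3055550 + 5*√15641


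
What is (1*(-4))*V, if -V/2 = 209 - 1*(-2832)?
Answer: 24328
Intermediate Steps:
V = -6082 (V = -2*(209 - 1*(-2832)) = -2*(209 + 2832) = -2*3041 = -6082)
(1*(-4))*V = (1*(-4))*(-6082) = -4*(-6082) = 24328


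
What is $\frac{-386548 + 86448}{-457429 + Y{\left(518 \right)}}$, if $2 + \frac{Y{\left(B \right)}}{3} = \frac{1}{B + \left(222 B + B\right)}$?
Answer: $\frac{34821203200}{53077097917} \approx 0.65605$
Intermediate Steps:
$Y{\left(B \right)} = -6 + \frac{3}{224 B}$ ($Y{\left(B \right)} = -6 + \frac{3}{B + \left(222 B + B\right)} = -6 + \frac{3}{B + 223 B} = -6 + \frac{3}{224 B}$)
$\frac{-386548 + 86448}{-457429 + Y{\left(518 \right)}} = \frac{-386548 + 86448}{-457429 - \left(6 - \frac{3}{224 \cdot 518}\right)} = - \frac{300100}{-457429 + \left(-6 + \frac{3}{224} \cdot \frac{1}{518}\right)} = - \frac{300100}{-457429 + \left(-6 + \frac{3}{116032}\right)} = - \frac{300100}{-457429 - \frac{696189}{116032}} = - \frac{300100}{- \frac{53077097917}{116032}} = \left(-300100\right) \left(- \frac{116032}{53077097917}\right) = \frac{34821203200}{53077097917}$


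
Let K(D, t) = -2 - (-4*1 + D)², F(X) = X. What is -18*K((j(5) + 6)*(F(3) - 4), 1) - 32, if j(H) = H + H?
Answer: 7204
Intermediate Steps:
j(H) = 2*H
K(D, t) = -2 - (-4 + D)²
-18*K((j(5) + 6)*(F(3) - 4), 1) - 32 = -18*(-2 - (-4 + (2*5 + 6)*(3 - 4))²) - 32 = -18*(-2 - (-4 + (10 + 6)*(-1))²) - 32 = -18*(-2 - (-4 + 16*(-1))²) - 32 = -18*(-2 - (-4 - 16)²) - 32 = -18*(-2 - 1*(-20)²) - 32 = -18*(-2 - 1*400) - 32 = -18*(-2 - 400) - 32 = -18*(-402) - 32 = 7236 - 32 = 7204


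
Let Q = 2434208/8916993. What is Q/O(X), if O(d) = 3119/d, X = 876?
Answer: 710788736/9270700389 ≈ 0.076670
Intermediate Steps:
Q = 2434208/8916993 (Q = 2434208*(1/8916993) = 2434208/8916993 ≈ 0.27299)
Q/O(X) = 2434208/(8916993*((3119/876))) = 2434208/(8916993*((3119*(1/876)))) = 2434208/(8916993*(3119/876)) = (2434208/8916993)*(876/3119) = 710788736/9270700389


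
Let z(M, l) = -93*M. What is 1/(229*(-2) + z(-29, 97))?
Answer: 1/2239 ≈ 0.00044663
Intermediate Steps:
1/(229*(-2) + z(-29, 97)) = 1/(229*(-2) - 93*(-29)) = 1/(-458 + 2697) = 1/2239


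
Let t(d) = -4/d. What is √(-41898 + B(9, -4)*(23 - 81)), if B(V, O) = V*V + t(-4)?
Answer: I*√46654 ≈ 216.0*I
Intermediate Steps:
B(V, O) = 1 + V² (B(V, O) = V*V - 4/(-4) = V² - 4*(-¼) = V² + 1 = 1 + V²)
√(-41898 + B(9, -4)*(23 - 81)) = √(-41898 + (1 + 9²)*(23 - 81)) = √(-41898 + (1 + 81)*(-58)) = √(-41898 + 82*(-58)) = √(-41898 - 4756) = √(-46654) = I*√46654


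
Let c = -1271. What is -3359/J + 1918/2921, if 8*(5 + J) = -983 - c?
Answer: -9752181/90551 ≈ -107.70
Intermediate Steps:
J = 31 (J = -5 + (-983 - 1*(-1271))/8 = -5 + (-983 + 1271)/8 = -5 + (⅛)*288 = -5 + 36 = 31)
-3359/J + 1918/2921 = -3359/31 + 1918/2921 = -9752181/90551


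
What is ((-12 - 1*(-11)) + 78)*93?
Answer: 7161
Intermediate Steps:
((-12 - 1*(-11)) + 78)*93 = ((-12 + 11) + 78)*93 = (-1 + 78)*93 = 77*93 = 7161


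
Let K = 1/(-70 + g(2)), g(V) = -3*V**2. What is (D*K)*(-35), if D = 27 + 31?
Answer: 1015/41 ≈ 24.756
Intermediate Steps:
D = 58
K = -1/82 (K = 1/(-70 - 3*2**2) = 1/(-70 - 3*4) = 1/(-70 - 12) = 1/(-82) = -1/82 ≈ -0.012195)
(D*K)*(-35) = (58*(-1/82))*(-35) = -29/41*(-35) = 1015/41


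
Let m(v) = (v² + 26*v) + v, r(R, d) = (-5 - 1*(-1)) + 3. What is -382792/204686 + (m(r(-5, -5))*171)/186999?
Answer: -12081959194/6379346219 ≈ -1.8939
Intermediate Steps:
r(R, d) = -1 (r(R, d) = (-5 + 1) + 3 = -4 + 3 = -1)
m(v) = v² + 27*v
-382792/204686 + (m(r(-5, -5))*171)/186999 = -382792/204686 + (-(27 - 1)*171)/186999 = -382792*1/204686 + (-1*26*171)*(1/186999) = -191396/102343 - 26*171*(1/186999) = -191396/102343 - 4446*1/186999 = -191396/102343 - 1482/62333 = -12081959194/6379346219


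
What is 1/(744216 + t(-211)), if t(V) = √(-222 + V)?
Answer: 744216/553857455089 - I*√433/553857455089 ≈ 1.3437e-6 - 3.757e-11*I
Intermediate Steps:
1/(744216 + t(-211)) = 1/(744216 + √(-222 - 211)) = 1/(744216 + √(-433)) = 1/(744216 + I*√433)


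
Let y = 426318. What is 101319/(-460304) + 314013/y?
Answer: 16891221085/32705980112 ≈ 0.51646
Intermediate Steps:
101319/(-460304) + 314013/y = 101319/(-460304) + 314013/426318 = 101319*(-1/460304) + 314013*(1/426318) = -101319/460304 + 104671/142106 = 16891221085/32705980112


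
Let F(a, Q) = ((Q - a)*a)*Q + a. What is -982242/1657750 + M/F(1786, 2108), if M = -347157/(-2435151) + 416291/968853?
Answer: -12321852629477639911491574/20795843807116087968361125 ≈ -0.59251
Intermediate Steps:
F(a, Q) = a + Q*a*(Q - a) (F(a, Q) = (a*(Q - a))*Q + a = Q*a*(Q - a) + a = a + Q*a*(Q - a))
M = 450025181954/786434450601 (M = -347157*(-1/2435151) + 416291*(1/968853) = 115719/811717 + 416291/968853 = 450025181954/786434450601 ≈ 0.57224)
-982242/1657750 + M/F(1786, 2108) = -982242/1657750 + 450025181954/(786434450601*((1786*(1 + 2108² - 1*2108*1786)))) = -982242*1/1657750 + 450025181954/(786434450601*((1786*(1 + 4443664 - 3764888)))) = -491121/828875 + 450025181954/(786434450601*((1786*678777))) = -491121/828875 + (450025181954/786434450601)/1212295722 = -491121/828875 + (450025181954/786434450601)*(1/1212295722) = -491121/828875 + 225012590977/476695560048506314461 = -12321852629477639911491574/20795843807116087968361125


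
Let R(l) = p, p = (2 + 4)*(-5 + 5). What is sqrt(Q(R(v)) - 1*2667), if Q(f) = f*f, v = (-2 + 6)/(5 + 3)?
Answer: I*sqrt(2667) ≈ 51.643*I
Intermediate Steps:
v = 1/2 (v = 4/8 = 4*(1/8) = 1/2 ≈ 0.50000)
p = 0 (p = 6*0 = 0)
R(l) = 0
Q(f) = f**2
sqrt(Q(R(v)) - 1*2667) = sqrt(0**2 - 1*2667) = sqrt(0 - 2667) = sqrt(-2667) = I*sqrt(2667)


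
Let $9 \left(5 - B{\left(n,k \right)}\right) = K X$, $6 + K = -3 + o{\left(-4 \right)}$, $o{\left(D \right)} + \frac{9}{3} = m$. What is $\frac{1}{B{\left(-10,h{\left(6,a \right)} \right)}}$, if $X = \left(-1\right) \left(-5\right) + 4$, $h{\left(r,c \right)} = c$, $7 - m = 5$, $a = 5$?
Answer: $\frac{1}{15} \approx 0.066667$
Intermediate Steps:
$m = 2$ ($m = 7 - 5 = 2$)
$o{\left(D \right)} = -1$ ($o{\left(D \right)} = -3 + 2 = -1$)
$X = 9$ ($X = 5 + 4 = 9$)
$K = -10$ ($K = -6 - 4 = -10$)
$B{\left(n,k \right)} = 15$ ($B{\left(n,k \right)} = 5 - \frac{\left(-10\right) 9}{9} = 5 - -10 = 5 + 10 = 15$)
$\frac{1}{B{\left(-10,h{\left(6,a \right)} \right)}} = \frac{1}{15}$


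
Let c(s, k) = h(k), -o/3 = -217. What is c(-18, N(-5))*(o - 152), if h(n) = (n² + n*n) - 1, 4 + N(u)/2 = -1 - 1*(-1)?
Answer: 63373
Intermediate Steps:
N(u) = -8 (N(u) = -8 + 2*(-1 - 1*(-1)) = -8 + 2*(-1 + 1) = -8 + 2*0 = -8 + 0 = -8)
o = 651 (o = -3*(-217) = 651)
h(n) = -1 + 2*n² (h(n) = (n² + n²) - 1 = 2*n² - 1 = -1 + 2*n²)
c(s, k) = -1 + 2*k²
c(-18, N(-5))*(o - 152) = (-1 + 2*(-8)²)*(651 - 152) = (-1 + 2*64)*499 = (-1 + 128)*499 = 127*499 = 63373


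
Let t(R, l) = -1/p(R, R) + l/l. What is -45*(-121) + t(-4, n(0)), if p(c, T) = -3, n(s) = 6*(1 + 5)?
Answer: 16339/3 ≈ 5446.3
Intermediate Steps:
n(s) = 36 (n(s) = 6*6 = 36)
t(R, l) = 4/3 (t(R, l) = -1/(-3) + l/l = -1*(-⅓) + 1 = ⅓ + 1 = 4/3)
-45*(-121) + t(-4, n(0)) = -45*(-121) + 4/3 = 5445 + 4/3 = 16339/3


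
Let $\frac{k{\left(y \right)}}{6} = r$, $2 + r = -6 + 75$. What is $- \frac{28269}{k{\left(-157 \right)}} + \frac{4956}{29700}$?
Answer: $- \frac{23266583}{331650} \approx -70.154$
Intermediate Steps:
$r = 67$ ($r = -2 + \left(-6 + 75\right) = -2 + 69 = 67$)
$k{\left(y \right)} = 402$ ($k{\left(y \right)} = 6 \cdot 67 = 402$)
$- \frac{28269}{k{\left(-157 \right)}} + \frac{4956}{29700} = - \frac{28269}{402} + \frac{4956}{29700} = \left(-28269\right) \frac{1}{402} + 4956 \cdot \frac{1}{29700} = - \frac{9423}{134} + \frac{413}{2475} = - \frac{23266583}{331650}$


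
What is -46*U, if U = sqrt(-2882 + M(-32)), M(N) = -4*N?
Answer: -414*I*sqrt(34) ≈ -2414.0*I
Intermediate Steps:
U = 9*I*sqrt(34) (U = sqrt(-2882 - 4*(-32)) = sqrt(-2882 + 128) = sqrt(-2754) = 9*I*sqrt(34) ≈ 52.479*I)
-46*U = -414*I*sqrt(34)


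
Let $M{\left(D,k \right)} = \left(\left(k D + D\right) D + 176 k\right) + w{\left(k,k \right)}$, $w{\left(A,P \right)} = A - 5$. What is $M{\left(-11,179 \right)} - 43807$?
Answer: $9651$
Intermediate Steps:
$w{\left(A,P \right)} = -5 + A$ ($w{\left(A,P \right)} = A - 5 = -5 + A$)
$M{\left(D,k \right)} = -5 + 177 k + D \left(D + D k\right)$ ($M{\left(D,k \right)} = \left(\left(k D + D\right) D + 176 k\right) + \left(-5 + k\right) = \left(\left(D k + D\right) D + 176 k\right) + \left(-5 + k\right) = \left(\left(D + D k\right) D + 176 k\right) + \left(-5 + k\right) = \left(D \left(D + D k\right) + 176 k\right) + \left(-5 + k\right) = \left(176 k + D \left(D + D k\right)\right) + \left(-5 + k\right) = -5 + 177 k + D \left(D + D k\right)$)
$M{\left(-11,179 \right)} - 43807 = \left(-5 + \left(-11\right)^{2} + 177 \cdot 179 + 179 \left(-11\right)^{2}\right) - 43807 = \left(-5 + 121 + 31683 + 179 \cdot 121\right) - 43807 = \left(-5 + 121 + 31683 + 21659\right) - 43807 = 53458 - 43807 = 9651$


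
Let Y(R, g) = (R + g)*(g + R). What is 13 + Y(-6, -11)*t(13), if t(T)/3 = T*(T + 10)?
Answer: 259246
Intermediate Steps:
Y(R, g) = (R + g)² (Y(R, g) = (R + g)*(R + g) = (R + g)²)
t(T) = 3*T*(10 + T) (t(T) = 3*(T*(T + 10)) = 3*(T*(10 + T)) = 3*T*(10 + T))
13 + Y(-6, -11)*t(13) = 13 + (-6 - 11)²*(3*13*(10 + 13)) = 13 + (-17)²*(3*13*23) = 13 + 289*897 = 13 + 259233 = 259246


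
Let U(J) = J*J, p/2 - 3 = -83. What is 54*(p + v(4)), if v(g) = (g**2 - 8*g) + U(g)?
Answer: -8640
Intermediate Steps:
p = -160 (p = 6 + 2*(-83) = 6 - 166 = -160)
U(J) = J**2
v(g) = -8*g + 2*g**2 (v(g) = (g**2 - 8*g) + g**2 = -8*g + 2*g**2)
54*(p + v(4)) = 54*(-160 + 2*4*(-4 + 4)) = 54*(-160 + 2*4*0) = 54*(-160 + 0) = 54*(-160) = -8640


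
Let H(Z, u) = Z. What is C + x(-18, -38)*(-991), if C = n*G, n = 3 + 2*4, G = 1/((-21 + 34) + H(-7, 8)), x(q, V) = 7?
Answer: -41611/6 ≈ -6935.2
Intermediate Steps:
G = ⅙ (G = 1/((-21 + 34) - 7) = 1/(13 - 7) = 1/6 = ⅙ ≈ 0.16667)
n = 11 (n = 3 + 8 = 11)
C = 11/6 (C = 11*(⅙) = 11/6 ≈ 1.8333)
C + x(-18, -38)*(-991) = 11/6 + 7*(-991) = 11/6 - 6937 = -41611/6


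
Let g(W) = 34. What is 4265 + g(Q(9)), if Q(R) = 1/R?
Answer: 4299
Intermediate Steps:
4265 + g(Q(9)) = 4265 + 34 = 4299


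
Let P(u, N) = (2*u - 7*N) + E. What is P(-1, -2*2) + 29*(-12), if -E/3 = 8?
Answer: -346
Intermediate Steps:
E = -24 (E = -3*8 = -24)
P(u, N) = -24 - 7*N + 2*u (P(u, N) = (2*u - 7*N) - 24 = (-7*N + 2*u) - 24 = -24 - 7*N + 2*u)
P(-1, -2*2) + 29*(-12) = (-24 - (-14)*2 + 2*(-1)) + 29*(-12) = (-24 - 7*(-4) - 2) - 348 = (-24 + 28 - 2) - 348 = 2 - 348 = -346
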